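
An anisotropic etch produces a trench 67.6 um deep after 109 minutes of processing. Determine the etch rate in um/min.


Step 1: Etch rate = depth / time
Step 2: rate = 67.6 / 109
rate = 0.62 um/min


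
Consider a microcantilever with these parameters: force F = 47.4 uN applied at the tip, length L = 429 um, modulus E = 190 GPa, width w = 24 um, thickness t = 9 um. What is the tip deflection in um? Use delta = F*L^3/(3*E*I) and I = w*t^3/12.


Step 1: Calculate the second moment of area.
I = w * t^3 / 12 = 24 * 9^3 / 12 = 1458.0 um^4
Step 2: Convert E to consistent units (1 GPa = 1000 uN/um^2).
E = 190 GPa = 190000 uN/um^2
Step 3: Calculate tip deflection.
delta = F * L^3 / (3 * E * I)
delta = 47.4 * 429^3 / (3 * 190000 * 1458.0)
delta = 4.5032 um


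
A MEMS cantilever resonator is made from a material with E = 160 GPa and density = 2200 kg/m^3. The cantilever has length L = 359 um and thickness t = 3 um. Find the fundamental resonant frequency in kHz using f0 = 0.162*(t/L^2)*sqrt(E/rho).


Step 1: Convert units to SI.
t_SI = 3e-6 m, L_SI = 359e-6 m
Step 2: Calculate sqrt(E/rho).
sqrt(160e9 / 2200) = 8528.03 m/s
Step 3: Compute f0.
f0 = 0.162 * 3e-6 / (359e-6)^2 * 8528.03 = 32158.5 Hz = 32.16 kHz


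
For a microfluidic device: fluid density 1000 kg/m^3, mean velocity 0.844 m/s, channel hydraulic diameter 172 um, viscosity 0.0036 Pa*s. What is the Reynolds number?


Step 1: Convert Dh to meters: Dh = 172e-6 m
Step 2: Re = rho * v * Dh / mu
Re = 1000 * 0.844 * 172e-6 / 0.0036
Re = 40.324


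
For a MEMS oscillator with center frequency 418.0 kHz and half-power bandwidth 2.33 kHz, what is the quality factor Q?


Step 1: Q = f0 / bandwidth
Step 2: Q = 418.0 / 2.33
Q = 179.4


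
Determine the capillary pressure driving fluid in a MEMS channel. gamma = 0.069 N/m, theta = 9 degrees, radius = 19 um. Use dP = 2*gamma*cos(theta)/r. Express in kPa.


Step 1: cos(9 deg) = 0.9877
Step 2: Convert r to m: r = 19e-6 m
Step 3: dP = 2 * 0.069 * 0.9877 / 19e-6 = 7173.8 Pa
Step 4: Convert Pa to kPa (divide by 1000).
dP = 7.17 kPa


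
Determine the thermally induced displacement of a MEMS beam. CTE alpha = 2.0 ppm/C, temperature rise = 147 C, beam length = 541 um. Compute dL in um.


Step 1: Convert CTE: alpha = 2.0 ppm/C = 2.0e-6 /C
Step 2: dL = 2.0e-6 * 147 * 541
dL = 0.1591 um


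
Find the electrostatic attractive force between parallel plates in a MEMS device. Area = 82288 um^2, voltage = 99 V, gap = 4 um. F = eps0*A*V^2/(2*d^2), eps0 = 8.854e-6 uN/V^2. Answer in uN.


Step 1: Identify parameters.
eps0 = 8.854e-6 uN/V^2, A = 82288 um^2, V = 99 V, d = 4 um
Step 2: Compute V^2 = 99^2 = 9801
Step 3: Compute d^2 = 4^2 = 16
Step 4: F = 0.5 * 8.854e-6 * 82288 * 9801 / 16
F = 223.15 uN


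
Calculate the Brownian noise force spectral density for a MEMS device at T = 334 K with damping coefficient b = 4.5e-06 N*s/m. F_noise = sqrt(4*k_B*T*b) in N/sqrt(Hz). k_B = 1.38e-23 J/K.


Step 1: Compute 4 * k_B * T * b
= 4 * 1.38e-23 * 334 * 4.5e-06
= 8.2966e-26 N^2/Hz
Step 2: F_noise = sqrt(8.2966e-26)
F_noise = 2.88e-13 N/sqrt(Hz)


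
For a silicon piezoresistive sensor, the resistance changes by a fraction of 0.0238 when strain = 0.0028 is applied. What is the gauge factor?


Step 1: Identify values.
dR/R = 0.0238, strain = 0.0028
Step 2: GF = (dR/R) / strain = 0.0238 / 0.0028
GF = 8.5


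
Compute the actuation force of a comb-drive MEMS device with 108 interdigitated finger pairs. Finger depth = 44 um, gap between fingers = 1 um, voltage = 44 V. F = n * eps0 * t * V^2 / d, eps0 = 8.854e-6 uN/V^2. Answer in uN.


Step 1: Parameters: n=108, eps0=8.854e-6 uN/V^2, t=44 um, V=44 V, d=1 um
Step 2: V^2 = 1936
Step 3: F = 108 * 8.854e-6 * 44 * 1936 / 1
F = 81.456 uN


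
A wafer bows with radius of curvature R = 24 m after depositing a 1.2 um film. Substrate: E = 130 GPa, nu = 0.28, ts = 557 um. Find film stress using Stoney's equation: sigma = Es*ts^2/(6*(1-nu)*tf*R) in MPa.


Step 1: Compute numerator: Es * ts^2 = 130 * 557^2 = 40332370 (GPa*um^2)
Step 2: Compute denominator (R in um): 6*(1-nu)*tf*R = 6*0.72*1.2*24e6 = 124416000.0 (um^2)
Step 3: sigma (GPa) = 40332370 / 124416000.0 = 3.24173e-01 GPa
Step 4: Convert to MPa (x1000): sigma = 324.2 MPa


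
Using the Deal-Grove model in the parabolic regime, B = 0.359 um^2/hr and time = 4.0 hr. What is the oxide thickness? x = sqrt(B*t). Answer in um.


Step 1: Compute B*t = 0.359 * 4.0 = 1.436
Step 2: x = sqrt(1.436)
x = 1.198 um


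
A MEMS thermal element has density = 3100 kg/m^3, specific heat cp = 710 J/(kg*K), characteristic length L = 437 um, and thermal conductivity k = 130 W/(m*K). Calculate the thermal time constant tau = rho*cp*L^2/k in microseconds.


Step 1: Convert L to m: L = 437e-6 m
Step 2: L^2 = (437e-6)^2 = 1.90969e-07 m^2
Step 3: tau = 3100 * 710 * 1.90969e-07 / 130 = 3.23325207e-03 s
Step 4: Convert to microseconds (multiply by 1e6).
tau = 3233.252 us


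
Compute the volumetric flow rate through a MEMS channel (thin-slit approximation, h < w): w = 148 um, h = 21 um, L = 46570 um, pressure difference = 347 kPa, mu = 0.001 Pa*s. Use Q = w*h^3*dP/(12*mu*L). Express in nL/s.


Step 1: Convert all dimensions to SI (meters).
w = 148e-6 m, h = 21e-6 m, L = 46570e-6 m, dP = 347e3 Pa
Step 2: Q = w * h^3 * dP / (12 * mu * L)
Q = 148e-6 * (21e-6)^3 * 347e3 / (12 * 0.001 * 46570e-6) = 8.5106277e-10 m^3/s
Step 3: Convert Q from m^3/s to nL/s (1 m^3 = 1e12 nL, so multiply by 1e12).
Q = 851.063 nL/s


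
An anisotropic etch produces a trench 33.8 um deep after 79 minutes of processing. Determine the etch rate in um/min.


Step 1: Etch rate = depth / time
Step 2: rate = 33.8 / 79
rate = 0.428 um/min


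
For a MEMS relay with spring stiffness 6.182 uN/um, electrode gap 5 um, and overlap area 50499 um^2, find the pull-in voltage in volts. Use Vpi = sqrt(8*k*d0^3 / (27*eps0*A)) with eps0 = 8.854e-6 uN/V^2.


Step 1: Compute numerator: 8 * k * d0^3 = 8 * 6.182 * 5^3 = 6182.0
Step 2: Compute denominator: 27 * eps0 * A = 27 * 8.854e-6 * 50499 = 12.07219
Step 3: Vpi = sqrt(6182.0 / 12.07219)
Vpi = 22.63 V


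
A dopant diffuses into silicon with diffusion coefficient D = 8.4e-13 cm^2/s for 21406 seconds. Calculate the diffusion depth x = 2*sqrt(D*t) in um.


Step 1: Compute D*t = 8.4e-13 * 21406 = 1.798104e-08 cm^2
Step 2: sqrt(D*t) = 1.34093e-04 cm
Step 3: x = 2 * 1.34093e-04 cm = 2.68186e-04 cm
Step 4: Convert to um (1 cm = 1e4 um): x = 2.682 um


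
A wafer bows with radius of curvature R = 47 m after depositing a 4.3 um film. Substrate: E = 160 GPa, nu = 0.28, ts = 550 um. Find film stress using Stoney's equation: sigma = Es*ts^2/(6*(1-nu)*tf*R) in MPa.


Step 1: Compute numerator: Es * ts^2 = 160 * 550^2 = 48400000 (GPa*um^2)
Step 2: Compute denominator (R in um): 6*(1-nu)*tf*R = 6*0.72*4.3*47e6 = 873072000.0 (um^2)
Step 3: sigma (GPa) = 48400000 / 873072000.0 = 5.5436e-02 GPa
Step 4: Convert to MPa (x1000): sigma = 55.4 MPa


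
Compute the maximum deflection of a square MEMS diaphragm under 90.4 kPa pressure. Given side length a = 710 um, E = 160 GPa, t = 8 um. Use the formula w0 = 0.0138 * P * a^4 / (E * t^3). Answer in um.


Step 1: Convert pressure to compatible units (E is in GPa, so P in GPa).
P = 90.4 kPa = 90.4e-6 GPa
Step 2: Compute numerator: 0.0138 * P * a^4.
a^4 = 710^4 = 254116810000
numerator = 0.0138 * 90.4e-6 * 254116810000 = 3.170158e+05
Step 3: Compute denominator: E * t^3 = 160 * 8^3 = 81920
Step 4: w0 = numerator / denominator = 3.170158e+05 / 81920 = 3.8698 um


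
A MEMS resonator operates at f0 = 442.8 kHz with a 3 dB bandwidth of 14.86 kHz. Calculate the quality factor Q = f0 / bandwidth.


Step 1: Q = f0 / bandwidth
Step 2: Q = 442.8 / 14.86
Q = 29.8


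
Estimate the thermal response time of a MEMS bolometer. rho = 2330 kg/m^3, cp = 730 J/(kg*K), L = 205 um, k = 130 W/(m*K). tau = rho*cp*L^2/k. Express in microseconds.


Step 1: Convert L to m: L = 205e-6 m
Step 2: L^2 = (205e-6)^2 = 4.2025e-08 m^2
Step 3: tau = 2330 * 730 * 4.2025e-08 / 130 = 5.4984863e-04 s
Step 4: Convert to microseconds (multiply by 1e6).
tau = 549.849 us


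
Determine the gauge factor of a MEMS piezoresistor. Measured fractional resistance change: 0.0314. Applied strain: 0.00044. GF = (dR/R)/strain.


Step 1: Identify values.
dR/R = 0.0314, strain = 0.00044
Step 2: GF = (dR/R) / strain = 0.0314 / 0.00044
GF = 71.4


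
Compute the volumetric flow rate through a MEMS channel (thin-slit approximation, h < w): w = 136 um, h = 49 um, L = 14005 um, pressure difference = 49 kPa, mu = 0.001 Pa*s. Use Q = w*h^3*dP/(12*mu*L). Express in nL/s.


Step 1: Convert all dimensions to SI (meters).
w = 136e-6 m, h = 49e-6 m, L = 14005e-6 m, dP = 49e3 Pa
Step 2: Q = w * h^3 * dP / (12 * mu * L)
Q = 136e-6 * (49e-6)^3 * 49e3 / (12 * 0.001 * 14005e-6) = 4.66507757e-09 m^3/s
Step 3: Convert Q from m^3/s to nL/s (1 m^3 = 1e12 nL, so multiply by 1e12).
Q = 4665.078 nL/s


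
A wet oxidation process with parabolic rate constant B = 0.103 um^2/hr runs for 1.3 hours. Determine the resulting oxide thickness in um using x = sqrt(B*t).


Step 1: Compute B*t = 0.103 * 1.3 = 0.1339
Step 2: x = sqrt(0.1339)
x = 0.366 um


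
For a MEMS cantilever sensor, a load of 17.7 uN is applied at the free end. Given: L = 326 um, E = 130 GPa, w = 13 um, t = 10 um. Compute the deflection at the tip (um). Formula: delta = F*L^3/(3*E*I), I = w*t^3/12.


Step 1: Calculate the second moment of area.
I = w * t^3 / 12 = 13 * 10^3 / 12 = 1083.3333 um^4
Step 2: Convert E to consistent units (1 GPa = 1000 uN/um^2).
E = 130 GPa = 130000 uN/um^2
Step 3: Calculate tip deflection.
delta = F * L^3 / (3 * E * I)
delta = 17.7 * 326^3 / (3 * 130000 * 1083.3333)
delta = 1.4514 um


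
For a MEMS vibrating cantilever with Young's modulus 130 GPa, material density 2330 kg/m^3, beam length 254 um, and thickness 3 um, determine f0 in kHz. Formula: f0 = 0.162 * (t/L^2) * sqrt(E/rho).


Step 1: Convert units to SI.
t_SI = 3e-6 m, L_SI = 254e-6 m
Step 2: Calculate sqrt(E/rho).
sqrt(130e9 / 2330) = 7469.54 m/s
Step 3: Compute f0.
f0 = 0.162 * 3e-6 / (254e-6)^2 * 7469.54 = 56268.2 Hz = 56.27 kHz


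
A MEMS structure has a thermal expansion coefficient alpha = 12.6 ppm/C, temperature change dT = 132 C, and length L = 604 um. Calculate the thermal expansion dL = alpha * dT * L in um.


Step 1: Convert CTE: alpha = 12.6 ppm/C = 12.6e-6 /C
Step 2: dL = 12.6e-6 * 132 * 604
dL = 1.0046 um


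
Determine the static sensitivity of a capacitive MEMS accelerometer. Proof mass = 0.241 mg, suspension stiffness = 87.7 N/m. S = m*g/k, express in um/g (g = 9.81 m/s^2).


Step 1: Convert mass: m = 0.241 mg = 2.41e-07 kg
Step 2: S = m * g / k = 2.41e-07 * 9.81 / 87.7
Step 3: S = 2.70e-08 m/g
Step 4: Convert to um/g: S = 0.027 um/g


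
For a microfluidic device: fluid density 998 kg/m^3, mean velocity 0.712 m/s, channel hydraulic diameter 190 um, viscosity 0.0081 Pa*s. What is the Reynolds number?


Step 1: Convert Dh to meters: Dh = 190e-6 m
Step 2: Re = rho * v * Dh / mu
Re = 998 * 0.712 * 190e-6 / 0.0081
Re = 16.668


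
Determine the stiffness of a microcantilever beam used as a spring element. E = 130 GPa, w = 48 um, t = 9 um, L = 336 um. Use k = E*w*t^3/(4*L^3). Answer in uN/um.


Step 1: Convert E to consistent units (1 GPa = 1000 uN/um^2).
E = 130 GPa = 130000 uN/um^2
Step 2: Compute t^3 = 9^3 = 729
Step 3: Compute L^3 = 336^3 = 37933056
Step 4: k = 130000 * 48 * 729 / (4 * 37933056)
k = 29.9802 uN/um


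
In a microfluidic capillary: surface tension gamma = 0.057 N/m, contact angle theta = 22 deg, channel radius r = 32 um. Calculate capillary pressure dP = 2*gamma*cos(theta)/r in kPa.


Step 1: cos(22 deg) = 0.9272
Step 2: Convert r to m: r = 32e-6 m
Step 3: dP = 2 * 0.057 * 0.9272 / 32e-6 = 3303.2 Pa
Step 4: Convert Pa to kPa (divide by 1000).
dP = 3.3 kPa


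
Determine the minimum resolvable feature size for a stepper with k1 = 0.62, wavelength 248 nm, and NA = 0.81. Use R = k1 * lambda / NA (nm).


Step 1: Identify values: k1 = 0.62, lambda = 248 nm, NA = 0.81
Step 2: R = k1 * lambda / NA
R = 0.62 * 248 / 0.81
R = 189.8 nm


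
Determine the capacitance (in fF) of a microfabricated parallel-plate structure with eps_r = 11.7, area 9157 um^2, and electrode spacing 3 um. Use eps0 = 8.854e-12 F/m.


Step 1: Convert area to m^2: A = 9157e-12 m^2
Step 2: Convert gap to m: d = 3e-6 m
Step 3: C = eps0 * eps_r * A / d
C = 8.854e-12 * 11.7 * 9157e-12 / 3e-6
Step 4: Convert to fF (multiply by 1e15).
C = 316.2 fF


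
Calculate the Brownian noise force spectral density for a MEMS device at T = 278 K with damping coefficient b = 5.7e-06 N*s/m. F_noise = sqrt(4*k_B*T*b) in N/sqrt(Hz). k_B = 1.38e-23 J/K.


Step 1: Compute 4 * k_B * T * b
= 4 * 1.38e-23 * 278 * 5.7e-06
= 8.7470e-26 N^2/Hz
Step 2: F_noise = sqrt(8.7470e-26)
F_noise = 2.96e-13 N/sqrt(Hz)


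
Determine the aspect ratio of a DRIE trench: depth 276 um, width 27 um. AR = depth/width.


Step 1: AR = depth / width
Step 2: AR = 276 / 27
AR = 10.2


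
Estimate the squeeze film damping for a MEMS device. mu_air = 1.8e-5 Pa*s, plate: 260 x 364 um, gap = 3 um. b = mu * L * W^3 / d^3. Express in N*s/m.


Step 1: Convert to SI.
L = 260e-6 m, W = 364e-6 m, d = 3e-6 m
Step 2: W^3 = (364e-6)^3 = 4.82e-11 m^3
Step 3: d^3 = (3e-6)^3 = 2.70e-17 m^3
Step 4: b = 1.8e-5 * 260e-6 * 4.82e-11 / 2.70e-17
b = 8.36e-03 N*s/m


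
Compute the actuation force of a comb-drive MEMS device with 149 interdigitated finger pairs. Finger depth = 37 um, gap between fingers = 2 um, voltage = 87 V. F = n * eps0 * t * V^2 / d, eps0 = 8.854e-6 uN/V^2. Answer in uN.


Step 1: Parameters: n=149, eps0=8.854e-6 uN/V^2, t=37 um, V=87 V, d=2 um
Step 2: V^2 = 7569
Step 3: F = 149 * 8.854e-6 * 37 * 7569 / 2
F = 184.729 uN


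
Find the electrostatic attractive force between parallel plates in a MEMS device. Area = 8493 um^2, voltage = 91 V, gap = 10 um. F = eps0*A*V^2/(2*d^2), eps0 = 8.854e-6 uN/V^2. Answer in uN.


Step 1: Identify parameters.
eps0 = 8.854e-6 uN/V^2, A = 8493 um^2, V = 91 V, d = 10 um
Step 2: Compute V^2 = 91^2 = 8281
Step 3: Compute d^2 = 10^2 = 100
Step 4: F = 0.5 * 8.854e-6 * 8493 * 8281 / 100
F = 3.114 uN


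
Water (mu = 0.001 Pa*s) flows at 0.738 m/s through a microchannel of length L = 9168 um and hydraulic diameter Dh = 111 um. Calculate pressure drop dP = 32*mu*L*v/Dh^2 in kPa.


Step 1: Convert to SI: L = 9168e-6 m, Dh = 111e-6 m
Step 2: dP = 32 * 0.001 * 9168e-6 * 0.738 / (111e-6)^2
Step 3: dP = 17572.56 Pa
Step 4: Convert to kPa: dP = 17.57 kPa


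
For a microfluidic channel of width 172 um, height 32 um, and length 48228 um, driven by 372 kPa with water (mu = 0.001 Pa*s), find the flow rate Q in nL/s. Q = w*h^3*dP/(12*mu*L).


Step 1: Convert all dimensions to SI (meters).
w = 172e-6 m, h = 32e-6 m, L = 48228e-6 m, dP = 372e3 Pa
Step 2: Q = w * h^3 * dP / (12 * mu * L)
Q = 172e-6 * (32e-6)^3 * 372e3 / (12 * 0.001 * 48228e-6) = 3.62277051e-09 m^3/s
Step 3: Convert Q from m^3/s to nL/s (1 m^3 = 1e12 nL, so multiply by 1e12).
Q = 3622.771 nL/s


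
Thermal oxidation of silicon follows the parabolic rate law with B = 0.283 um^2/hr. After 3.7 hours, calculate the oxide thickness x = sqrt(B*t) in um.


Step 1: Compute B*t = 0.283 * 3.7 = 1.0471
Step 2: x = sqrt(1.0471)
x = 1.023 um


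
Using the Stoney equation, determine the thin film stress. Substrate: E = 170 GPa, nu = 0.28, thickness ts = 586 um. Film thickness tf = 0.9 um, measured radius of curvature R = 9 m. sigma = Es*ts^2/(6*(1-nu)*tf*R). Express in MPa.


Step 1: Compute numerator: Es * ts^2 = 170 * 586^2 = 58377320 (GPa*um^2)
Step 2: Compute denominator (R in um): 6*(1-nu)*tf*R = 6*0.72*0.9*9e6 = 34992000.0 (um^2)
Step 3: sigma (GPa) = 58377320 / 34992000.0 = 1.668305e+00 GPa
Step 4: Convert to MPa (x1000): sigma = 1668.3 MPa


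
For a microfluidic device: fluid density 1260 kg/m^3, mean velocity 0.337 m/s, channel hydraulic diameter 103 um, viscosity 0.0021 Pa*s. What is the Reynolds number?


Step 1: Convert Dh to meters: Dh = 103e-6 m
Step 2: Re = rho * v * Dh / mu
Re = 1260 * 0.337 * 103e-6 / 0.0021
Re = 20.827


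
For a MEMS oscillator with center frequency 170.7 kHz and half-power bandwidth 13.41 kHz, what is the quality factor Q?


Step 1: Q = f0 / bandwidth
Step 2: Q = 170.7 / 13.41
Q = 12.7


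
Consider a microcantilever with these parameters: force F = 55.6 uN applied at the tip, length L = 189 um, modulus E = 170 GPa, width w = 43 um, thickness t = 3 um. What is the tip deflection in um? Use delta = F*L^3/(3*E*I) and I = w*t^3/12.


Step 1: Calculate the second moment of area.
I = w * t^3 / 12 = 43 * 3^3 / 12 = 96.75 um^4
Step 2: Convert E to consistent units (1 GPa = 1000 uN/um^2).
E = 170 GPa = 170000 uN/um^2
Step 3: Calculate tip deflection.
delta = F * L^3 / (3 * E * I)
delta = 55.6 * 189^3 / (3 * 170000 * 96.75)
delta = 7.6074 um


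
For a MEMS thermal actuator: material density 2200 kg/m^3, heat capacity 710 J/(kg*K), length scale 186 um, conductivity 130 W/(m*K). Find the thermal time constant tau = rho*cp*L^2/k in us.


Step 1: Convert L to m: L = 186e-6 m
Step 2: L^2 = (186e-6)^2 = 3.4596e-08 m^2
Step 3: tau = 2200 * 710 * 3.4596e-08 / 130 = 4.1568425e-04 s
Step 4: Convert to microseconds (multiply by 1e6).
tau = 415.684 us


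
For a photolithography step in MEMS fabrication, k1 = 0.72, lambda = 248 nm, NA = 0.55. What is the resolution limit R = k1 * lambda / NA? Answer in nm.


Step 1: Identify values: k1 = 0.72, lambda = 248 nm, NA = 0.55
Step 2: R = k1 * lambda / NA
R = 0.72 * 248 / 0.55
R = 324.7 nm


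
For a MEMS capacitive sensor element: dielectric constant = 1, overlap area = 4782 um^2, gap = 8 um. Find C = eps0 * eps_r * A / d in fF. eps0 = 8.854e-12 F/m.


Step 1: Convert area to m^2: A = 4782e-12 m^2
Step 2: Convert gap to m: d = 8e-6 m
Step 3: C = eps0 * eps_r * A / d
C = 8.854e-12 * 1 * 4782e-12 / 8e-6
Step 4: Convert to fF (multiply by 1e15).
C = 5.29 fF


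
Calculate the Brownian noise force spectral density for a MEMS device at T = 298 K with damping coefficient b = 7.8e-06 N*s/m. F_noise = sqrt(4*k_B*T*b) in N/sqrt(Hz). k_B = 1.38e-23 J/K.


Step 1: Compute 4 * k_B * T * b
= 4 * 1.38e-23 * 298 * 7.8e-06
= 1.2831e-25 N^2/Hz
Step 2: F_noise = sqrt(1.2831e-25)
F_noise = 3.58e-13 N/sqrt(Hz)


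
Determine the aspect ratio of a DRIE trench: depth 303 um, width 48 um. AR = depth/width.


Step 1: AR = depth / width
Step 2: AR = 303 / 48
AR = 6.3


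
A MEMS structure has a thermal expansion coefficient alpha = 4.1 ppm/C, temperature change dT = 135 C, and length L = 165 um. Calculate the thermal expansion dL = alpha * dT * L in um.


Step 1: Convert CTE: alpha = 4.1 ppm/C = 4.1e-6 /C
Step 2: dL = 4.1e-6 * 135 * 165
dL = 0.0913 um


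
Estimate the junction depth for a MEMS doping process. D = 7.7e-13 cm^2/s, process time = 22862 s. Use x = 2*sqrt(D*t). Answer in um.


Step 1: Compute D*t = 7.7e-13 * 22862 = 1.760374e-08 cm^2
Step 2: sqrt(D*t) = 1.32679e-04 cm
Step 3: x = 2 * 1.32679e-04 cm = 2.65358e-04 cm
Step 4: Convert to um (1 cm = 1e4 um): x = 2.654 um


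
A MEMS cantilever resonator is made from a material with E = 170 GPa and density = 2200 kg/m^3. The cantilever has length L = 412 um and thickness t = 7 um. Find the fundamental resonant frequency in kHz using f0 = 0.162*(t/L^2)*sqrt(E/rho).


Step 1: Convert units to SI.
t_SI = 7e-6 m, L_SI = 412e-6 m
Step 2: Calculate sqrt(E/rho).
sqrt(170e9 / 2200) = 8790.49 m/s
Step 3: Compute f0.
f0 = 0.162 * 7e-6 / (412e-6)^2 * 8790.49 = 58726.2 Hz = 58.73 kHz


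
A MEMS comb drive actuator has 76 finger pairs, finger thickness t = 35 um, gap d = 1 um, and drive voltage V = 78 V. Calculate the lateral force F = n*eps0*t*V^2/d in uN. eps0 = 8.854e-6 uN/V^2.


Step 1: Parameters: n=76, eps0=8.854e-6 uN/V^2, t=35 um, V=78 V, d=1 um
Step 2: V^2 = 6084
Step 3: F = 76 * 8.854e-6 * 35 * 6084 / 1
F = 143.288 uN


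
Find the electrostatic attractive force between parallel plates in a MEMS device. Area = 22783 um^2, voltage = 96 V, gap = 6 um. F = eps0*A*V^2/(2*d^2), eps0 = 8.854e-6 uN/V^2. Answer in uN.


Step 1: Identify parameters.
eps0 = 8.854e-6 uN/V^2, A = 22783 um^2, V = 96 V, d = 6 um
Step 2: Compute V^2 = 96^2 = 9216
Step 3: Compute d^2 = 6^2 = 36
Step 4: F = 0.5 * 8.854e-6 * 22783 * 9216 / 36
F = 25.82 uN


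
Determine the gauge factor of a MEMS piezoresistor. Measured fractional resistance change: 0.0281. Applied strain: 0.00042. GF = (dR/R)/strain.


Step 1: Identify values.
dR/R = 0.0281, strain = 0.00042
Step 2: GF = (dR/R) / strain = 0.0281 / 0.00042
GF = 66.9


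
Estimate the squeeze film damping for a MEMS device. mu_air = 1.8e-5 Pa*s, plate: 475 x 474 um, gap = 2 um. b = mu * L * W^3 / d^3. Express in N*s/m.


Step 1: Convert to SI.
L = 475e-6 m, W = 474e-6 m, d = 2e-6 m
Step 2: W^3 = (474e-6)^3 = 1.06e-10 m^3
Step 3: d^3 = (2e-6)^3 = 8.00e-18 m^3
Step 4: b = 1.8e-5 * 475e-6 * 1.06e-10 / 8.00e-18
b = 1.14e-01 N*s/m


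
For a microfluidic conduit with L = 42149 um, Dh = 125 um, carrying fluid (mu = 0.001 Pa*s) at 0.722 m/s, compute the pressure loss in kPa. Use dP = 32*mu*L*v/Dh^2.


Step 1: Convert to SI: L = 42149e-6 m, Dh = 125e-6 m
Step 2: dP = 32 * 0.001 * 42149e-6 * 0.722 / (125e-6)^2
Step 3: dP = 62323.87 Pa
Step 4: Convert to kPa: dP = 62.32 kPa


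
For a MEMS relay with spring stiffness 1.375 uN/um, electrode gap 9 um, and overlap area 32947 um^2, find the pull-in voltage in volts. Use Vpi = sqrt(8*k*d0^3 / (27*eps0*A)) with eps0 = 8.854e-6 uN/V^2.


Step 1: Compute numerator: 8 * k * d0^3 = 8 * 1.375 * 9^3 = 8019.0
Step 2: Compute denominator: 27 * eps0 * A = 27 * 8.854e-6 * 32947 = 7.876244
Step 3: Vpi = sqrt(8019.0 / 7.876244)
Vpi = 31.91 V


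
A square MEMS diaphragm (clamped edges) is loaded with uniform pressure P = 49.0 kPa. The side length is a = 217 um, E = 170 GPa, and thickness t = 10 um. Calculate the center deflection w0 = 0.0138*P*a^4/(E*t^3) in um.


Step 1: Convert pressure to compatible units (E is in GPa, so P in GPa).
P = 49.0 kPa = 49.0e-6 GPa
Step 2: Compute numerator: 0.0138 * P * a^4.
a^4 = 217^4 = 2217373921
numerator = 0.0138 * 49.0e-6 * 2217373921 = 1.499e+03
Step 3: Compute denominator: E * t^3 = 170 * 10^3 = 170000
Step 4: w0 = numerator / denominator = 1.499e+03 / 170000 = 0.0088 um


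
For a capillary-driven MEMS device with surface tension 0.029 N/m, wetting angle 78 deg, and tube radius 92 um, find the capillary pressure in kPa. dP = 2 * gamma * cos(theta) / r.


Step 1: cos(78 deg) = 0.2079
Step 2: Convert r to m: r = 92e-6 m
Step 3: dP = 2 * 0.029 * 0.2079 / 92e-6 = 131.1 Pa
Step 4: Convert Pa to kPa (divide by 1000).
dP = 0.13 kPa


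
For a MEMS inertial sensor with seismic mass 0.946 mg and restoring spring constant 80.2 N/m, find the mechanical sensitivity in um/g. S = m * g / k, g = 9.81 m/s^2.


Step 1: Convert mass: m = 0.946 mg = 9.46e-07 kg
Step 2: S = m * g / k = 9.46e-07 * 9.81 / 80.2
Step 3: S = 1.16e-07 m/g
Step 4: Convert to um/g: S = 0.116 um/g


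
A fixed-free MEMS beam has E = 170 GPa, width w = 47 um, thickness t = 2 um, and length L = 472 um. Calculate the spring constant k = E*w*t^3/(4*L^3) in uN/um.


Step 1: Convert E to consistent units (1 GPa = 1000 uN/um^2).
E = 170 GPa = 170000 uN/um^2
Step 2: Compute t^3 = 2^3 = 8
Step 3: Compute L^3 = 472^3 = 105154048
Step 4: k = 170000 * 47 * 8 / (4 * 105154048)
k = 0.152 uN/um


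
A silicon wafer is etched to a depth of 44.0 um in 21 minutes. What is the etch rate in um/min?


Step 1: Etch rate = depth / time
Step 2: rate = 44.0 / 21
rate = 2.095 um/min


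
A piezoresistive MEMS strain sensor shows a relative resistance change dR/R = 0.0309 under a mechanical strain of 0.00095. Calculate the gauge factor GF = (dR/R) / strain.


Step 1: Identify values.
dR/R = 0.0309, strain = 0.00095
Step 2: GF = (dR/R) / strain = 0.0309 / 0.00095
GF = 32.5


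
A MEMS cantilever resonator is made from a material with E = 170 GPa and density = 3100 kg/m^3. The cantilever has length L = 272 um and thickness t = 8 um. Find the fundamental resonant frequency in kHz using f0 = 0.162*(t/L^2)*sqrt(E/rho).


Step 1: Convert units to SI.
t_SI = 8e-6 m, L_SI = 272e-6 m
Step 2: Calculate sqrt(E/rho).
sqrt(170e9 / 3100) = 7405.32 m/s
Step 3: Compute f0.
f0 = 0.162 * 8e-6 / (272e-6)^2 * 7405.32 = 129721.2 Hz = 129.72 kHz


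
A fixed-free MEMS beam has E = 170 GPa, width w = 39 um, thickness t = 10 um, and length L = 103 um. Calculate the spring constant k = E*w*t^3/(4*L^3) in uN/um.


Step 1: Convert E to consistent units (1 GPa = 1000 uN/um^2).
E = 170 GPa = 170000 uN/um^2
Step 2: Compute t^3 = 10^3 = 1000
Step 3: Compute L^3 = 103^3 = 1092727
Step 4: k = 170000 * 39 * 1000 / (4 * 1092727)
k = 1516.8473 uN/um


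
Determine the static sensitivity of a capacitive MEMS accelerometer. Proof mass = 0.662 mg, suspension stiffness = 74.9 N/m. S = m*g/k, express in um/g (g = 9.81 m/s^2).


Step 1: Convert mass: m = 0.662 mg = 6.62e-07 kg
Step 2: S = m * g / k = 6.62e-07 * 9.81 / 74.9
Step 3: S = 8.67e-08 m/g
Step 4: Convert to um/g: S = 0.087 um/g


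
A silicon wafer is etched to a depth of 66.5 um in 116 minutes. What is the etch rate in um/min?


Step 1: Etch rate = depth / time
Step 2: rate = 66.5 / 116
rate = 0.573 um/min


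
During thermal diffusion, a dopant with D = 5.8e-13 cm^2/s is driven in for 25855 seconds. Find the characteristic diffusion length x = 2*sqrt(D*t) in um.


Step 1: Compute D*t = 5.8e-13 * 25855 = 1.49959e-08 cm^2
Step 2: sqrt(D*t) = 1.22458e-04 cm
Step 3: x = 2 * 1.22458e-04 cm = 2.44916e-04 cm
Step 4: Convert to um (1 cm = 1e4 um): x = 2.449 um


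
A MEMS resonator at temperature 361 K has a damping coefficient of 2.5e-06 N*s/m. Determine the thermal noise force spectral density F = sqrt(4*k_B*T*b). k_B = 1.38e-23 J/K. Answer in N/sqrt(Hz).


Step 1: Compute 4 * k_B * T * b
= 4 * 1.38e-23 * 361 * 2.5e-06
= 4.9818e-26 N^2/Hz
Step 2: F_noise = sqrt(4.9818e-26)
F_noise = 2.23e-13 N/sqrt(Hz)


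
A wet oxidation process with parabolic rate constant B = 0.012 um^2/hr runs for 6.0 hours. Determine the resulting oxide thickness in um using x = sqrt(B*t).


Step 1: Compute B*t = 0.012 * 6.0 = 0.072
Step 2: x = sqrt(0.072)
x = 0.268 um


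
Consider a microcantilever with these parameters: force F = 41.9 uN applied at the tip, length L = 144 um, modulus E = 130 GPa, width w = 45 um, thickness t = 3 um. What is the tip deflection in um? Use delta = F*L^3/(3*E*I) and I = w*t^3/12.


Step 1: Calculate the second moment of area.
I = w * t^3 / 12 = 45 * 3^3 / 12 = 101.25 um^4
Step 2: Convert E to consistent units (1 GPa = 1000 uN/um^2).
E = 130 GPa = 130000 uN/um^2
Step 3: Calculate tip deflection.
delta = F * L^3 / (3 * E * I)
delta = 41.9 * 144^3 / (3 * 130000 * 101.25)
delta = 3.1684 um


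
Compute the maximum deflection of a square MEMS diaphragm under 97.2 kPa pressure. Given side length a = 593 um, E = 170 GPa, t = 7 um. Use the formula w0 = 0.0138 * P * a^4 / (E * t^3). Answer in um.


Step 1: Convert pressure to compatible units (E is in GPa, so P in GPa).
P = 97.2 kPa = 97.2e-6 GPa
Step 2: Compute numerator: 0.0138 * P * a^4.
a^4 = 593^4 = 123657019201
numerator = 0.0138 * 97.2e-6 * 123657019201 = 1.658686e+05
Step 3: Compute denominator: E * t^3 = 170 * 7^3 = 58310
Step 4: w0 = numerator / denominator = 1.658686e+05 / 58310 = 2.8446 um


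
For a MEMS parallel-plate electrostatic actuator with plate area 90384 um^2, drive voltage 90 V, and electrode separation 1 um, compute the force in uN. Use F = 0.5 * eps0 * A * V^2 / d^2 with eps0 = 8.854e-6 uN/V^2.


Step 1: Identify parameters.
eps0 = 8.854e-6 uN/V^2, A = 90384 um^2, V = 90 V, d = 1 um
Step 2: Compute V^2 = 90^2 = 8100
Step 3: Compute d^2 = 1^2 = 1
Step 4: F = 0.5 * 8.854e-6 * 90384 * 8100 / 1
F = 3241.053 uN


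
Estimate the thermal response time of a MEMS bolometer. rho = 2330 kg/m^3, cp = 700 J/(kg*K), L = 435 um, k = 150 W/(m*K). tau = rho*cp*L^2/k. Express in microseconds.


Step 1: Convert L to m: L = 435e-6 m
Step 2: L^2 = (435e-6)^2 = 1.89225e-07 m^2
Step 3: tau = 2330 * 700 * 1.89225e-07 / 150 = 2.0575065e-03 s
Step 4: Convert to microseconds (multiply by 1e6).
tau = 2057.507 us


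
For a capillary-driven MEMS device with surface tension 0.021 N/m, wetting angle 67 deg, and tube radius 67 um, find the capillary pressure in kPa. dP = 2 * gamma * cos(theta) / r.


Step 1: cos(67 deg) = 0.3907
Step 2: Convert r to m: r = 67e-6 m
Step 3: dP = 2 * 0.021 * 0.3907 / 67e-6 = 244.9 Pa
Step 4: Convert Pa to kPa (divide by 1000).
dP = 0.24 kPa


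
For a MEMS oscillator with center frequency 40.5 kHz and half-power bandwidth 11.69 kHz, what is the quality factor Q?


Step 1: Q = f0 / bandwidth
Step 2: Q = 40.5 / 11.69
Q = 3.5


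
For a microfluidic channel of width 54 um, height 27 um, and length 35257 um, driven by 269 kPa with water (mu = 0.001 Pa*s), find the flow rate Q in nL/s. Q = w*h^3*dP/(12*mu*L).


Step 1: Convert all dimensions to SI (meters).
w = 54e-6 m, h = 27e-6 m, L = 35257e-6 m, dP = 269e3 Pa
Step 2: Q = w * h^3 * dP / (12 * mu * L)
Q = 54e-6 * (27e-6)^3 * 269e3 / (12 * 0.001 * 35257e-6) = 6.757884e-10 m^3/s
Step 3: Convert Q from m^3/s to nL/s (1 m^3 = 1e12 nL, so multiply by 1e12).
Q = 675.788 nL/s


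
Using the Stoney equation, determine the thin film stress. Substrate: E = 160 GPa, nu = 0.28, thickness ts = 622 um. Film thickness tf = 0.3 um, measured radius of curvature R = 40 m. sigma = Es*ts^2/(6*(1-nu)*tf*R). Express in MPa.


Step 1: Compute numerator: Es * ts^2 = 160 * 622^2 = 61901440 (GPa*um^2)
Step 2: Compute denominator (R in um): 6*(1-nu)*tf*R = 6*0.72*0.3*40e6 = 51840000.0 (um^2)
Step 3: sigma (GPa) = 61901440 / 51840000.0 = 1.194086e+00 GPa
Step 4: Convert to MPa (x1000): sigma = 1194.1 MPa


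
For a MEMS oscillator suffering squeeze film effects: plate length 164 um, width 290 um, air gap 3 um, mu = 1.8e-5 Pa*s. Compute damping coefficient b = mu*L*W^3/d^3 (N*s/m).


Step 1: Convert to SI.
L = 164e-6 m, W = 290e-6 m, d = 3e-6 m
Step 2: W^3 = (290e-6)^3 = 2.44e-11 m^3
Step 3: d^3 = (3e-6)^3 = 2.70e-17 m^3
Step 4: b = 1.8e-5 * 164e-6 * 2.44e-11 / 2.70e-17
b = 2.67e-03 N*s/m


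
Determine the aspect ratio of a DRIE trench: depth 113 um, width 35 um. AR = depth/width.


Step 1: AR = depth / width
Step 2: AR = 113 / 35
AR = 3.2


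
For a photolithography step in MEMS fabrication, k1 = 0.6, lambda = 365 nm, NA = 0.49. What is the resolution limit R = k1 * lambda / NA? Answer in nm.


Step 1: Identify values: k1 = 0.6, lambda = 365 nm, NA = 0.49
Step 2: R = k1 * lambda / NA
R = 0.6 * 365 / 0.49
R = 446.9 nm


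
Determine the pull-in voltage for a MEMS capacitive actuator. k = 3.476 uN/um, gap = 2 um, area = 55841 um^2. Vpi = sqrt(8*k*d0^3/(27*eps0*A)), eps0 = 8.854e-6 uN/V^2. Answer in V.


Step 1: Compute numerator: 8 * k * d0^3 = 8 * 3.476 * 2^3 = 222.464
Step 2: Compute denominator: 27 * eps0 * A = 27 * 8.854e-6 * 55841 = 13.349238
Step 3: Vpi = sqrt(222.464 / 13.349238)
Vpi = 4.08 V


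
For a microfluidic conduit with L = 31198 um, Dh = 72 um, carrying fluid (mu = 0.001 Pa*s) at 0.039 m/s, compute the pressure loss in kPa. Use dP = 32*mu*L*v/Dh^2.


Step 1: Convert to SI: L = 31198e-6 m, Dh = 72e-6 m
Step 2: dP = 32 * 0.001 * 31198e-6 * 0.039 / (72e-6)^2
Step 3: dP = 7510.63 Pa
Step 4: Convert to kPa: dP = 7.51 kPa


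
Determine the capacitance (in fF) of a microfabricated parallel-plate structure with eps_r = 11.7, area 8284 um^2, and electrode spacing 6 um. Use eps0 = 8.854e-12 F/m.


Step 1: Convert area to m^2: A = 8284e-12 m^2
Step 2: Convert gap to m: d = 6e-6 m
Step 3: C = eps0 * eps_r * A / d
C = 8.854e-12 * 11.7 * 8284e-12 / 6e-6
Step 4: Convert to fF (multiply by 1e15).
C = 143.03 fF


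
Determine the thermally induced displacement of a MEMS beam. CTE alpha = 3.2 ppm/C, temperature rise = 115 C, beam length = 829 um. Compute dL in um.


Step 1: Convert CTE: alpha = 3.2 ppm/C = 3.2e-6 /C
Step 2: dL = 3.2e-6 * 115 * 829
dL = 0.3051 um


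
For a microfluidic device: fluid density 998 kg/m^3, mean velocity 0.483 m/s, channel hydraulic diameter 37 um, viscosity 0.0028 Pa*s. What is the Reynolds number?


Step 1: Convert Dh to meters: Dh = 37e-6 m
Step 2: Re = rho * v * Dh / mu
Re = 998 * 0.483 * 37e-6 / 0.0028
Re = 6.37


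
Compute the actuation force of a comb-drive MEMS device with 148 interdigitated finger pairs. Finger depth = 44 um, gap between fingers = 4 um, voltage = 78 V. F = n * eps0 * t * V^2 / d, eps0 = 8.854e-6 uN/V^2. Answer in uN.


Step 1: Parameters: n=148, eps0=8.854e-6 uN/V^2, t=44 um, V=78 V, d=4 um
Step 2: V^2 = 6084
Step 3: F = 148 * 8.854e-6 * 44 * 6084 / 4
F = 87.697 uN


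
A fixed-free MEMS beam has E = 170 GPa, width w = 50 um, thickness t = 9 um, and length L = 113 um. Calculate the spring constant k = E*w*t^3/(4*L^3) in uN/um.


Step 1: Convert E to consistent units (1 GPa = 1000 uN/um^2).
E = 170 GPa = 170000 uN/um^2
Step 2: Compute t^3 = 9^3 = 729
Step 3: Compute L^3 = 113^3 = 1442897
Step 4: k = 170000 * 50 * 729 / (4 * 1442897)
k = 1073.6213 uN/um


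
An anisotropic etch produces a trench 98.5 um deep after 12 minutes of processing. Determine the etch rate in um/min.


Step 1: Etch rate = depth / time
Step 2: rate = 98.5 / 12
rate = 8.208 um/min


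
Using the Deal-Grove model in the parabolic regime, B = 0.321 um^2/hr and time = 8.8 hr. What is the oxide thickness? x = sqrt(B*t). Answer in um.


Step 1: Compute B*t = 0.321 * 8.8 = 2.8248
Step 2: x = sqrt(2.8248)
x = 1.681 um


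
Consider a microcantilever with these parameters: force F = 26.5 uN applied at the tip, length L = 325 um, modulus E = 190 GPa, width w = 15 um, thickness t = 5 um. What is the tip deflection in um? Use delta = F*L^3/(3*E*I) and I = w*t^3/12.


Step 1: Calculate the second moment of area.
I = w * t^3 / 12 = 15 * 5^3 / 12 = 156.25 um^4
Step 2: Convert E to consistent units (1 GPa = 1000 uN/um^2).
E = 190 GPa = 190000 uN/um^2
Step 3: Calculate tip deflection.
delta = F * L^3 / (3 * E * I)
delta = 26.5 * 325^3 / (3 * 190000 * 156.25)
delta = 10.2141 um


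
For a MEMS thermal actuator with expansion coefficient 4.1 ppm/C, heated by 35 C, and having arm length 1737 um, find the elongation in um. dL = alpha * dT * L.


Step 1: Convert CTE: alpha = 4.1 ppm/C = 4.1e-6 /C
Step 2: dL = 4.1e-6 * 35 * 1737
dL = 0.2493 um


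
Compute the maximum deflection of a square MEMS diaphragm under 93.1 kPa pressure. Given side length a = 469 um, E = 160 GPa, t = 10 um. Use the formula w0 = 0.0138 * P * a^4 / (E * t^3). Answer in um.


Step 1: Convert pressure to compatible units (E is in GPa, so P in GPa).
P = 93.1 kPa = 93.1e-6 GPa
Step 2: Compute numerator: 0.0138 * P * a^4.
a^4 = 469^4 = 48382841521
numerator = 0.0138 * 93.1e-6 * 48382841521 = 6.21613e+04
Step 3: Compute denominator: E * t^3 = 160 * 10^3 = 160000
Step 4: w0 = numerator / denominator = 6.21613e+04 / 160000 = 0.3885 um


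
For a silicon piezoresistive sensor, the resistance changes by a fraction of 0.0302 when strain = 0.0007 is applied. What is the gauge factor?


Step 1: Identify values.
dR/R = 0.0302, strain = 0.0007
Step 2: GF = (dR/R) / strain = 0.0302 / 0.0007
GF = 43.1


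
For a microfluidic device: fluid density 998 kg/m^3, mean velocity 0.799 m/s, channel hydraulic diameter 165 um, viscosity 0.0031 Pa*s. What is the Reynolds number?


Step 1: Convert Dh to meters: Dh = 165e-6 m
Step 2: Re = rho * v * Dh / mu
Re = 998 * 0.799 * 165e-6 / 0.0031
Re = 42.442


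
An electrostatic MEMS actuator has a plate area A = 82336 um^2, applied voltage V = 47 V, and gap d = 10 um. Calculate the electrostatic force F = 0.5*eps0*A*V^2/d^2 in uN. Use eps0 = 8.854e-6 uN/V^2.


Step 1: Identify parameters.
eps0 = 8.854e-6 uN/V^2, A = 82336 um^2, V = 47 V, d = 10 um
Step 2: Compute V^2 = 47^2 = 2209
Step 3: Compute d^2 = 10^2 = 100
Step 4: F = 0.5 * 8.854e-6 * 82336 * 2209 / 100
F = 8.052 uN


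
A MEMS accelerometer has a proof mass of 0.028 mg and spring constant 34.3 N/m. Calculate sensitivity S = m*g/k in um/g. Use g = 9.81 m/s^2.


Step 1: Convert mass: m = 0.028 mg = 2.80e-08 kg
Step 2: S = m * g / k = 2.80e-08 * 9.81 / 34.3
Step 3: S = 8.01e-09 m/g
Step 4: Convert to um/g: S = 0.008 um/g


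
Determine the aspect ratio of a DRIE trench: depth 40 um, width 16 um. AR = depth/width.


Step 1: AR = depth / width
Step 2: AR = 40 / 16
AR = 2.5


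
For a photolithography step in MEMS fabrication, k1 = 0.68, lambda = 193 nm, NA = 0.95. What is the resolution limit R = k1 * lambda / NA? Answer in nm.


Step 1: Identify values: k1 = 0.68, lambda = 193 nm, NA = 0.95
Step 2: R = k1 * lambda / NA
R = 0.68 * 193 / 0.95
R = 138.1 nm


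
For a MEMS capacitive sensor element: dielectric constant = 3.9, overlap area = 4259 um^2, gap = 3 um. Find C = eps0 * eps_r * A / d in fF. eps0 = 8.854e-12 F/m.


Step 1: Convert area to m^2: A = 4259e-12 m^2
Step 2: Convert gap to m: d = 3e-6 m
Step 3: C = eps0 * eps_r * A / d
C = 8.854e-12 * 3.9 * 4259e-12 / 3e-6
Step 4: Convert to fF (multiply by 1e15).
C = 49.02 fF


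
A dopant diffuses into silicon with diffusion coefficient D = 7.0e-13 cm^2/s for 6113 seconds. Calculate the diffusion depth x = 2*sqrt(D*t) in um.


Step 1: Compute D*t = 7.0e-13 * 6113 = 4.2791e-09 cm^2
Step 2: sqrt(D*t) = 6.54148e-05 cm
Step 3: x = 2 * 6.54148e-05 cm = 1.308296e-04 cm
Step 4: Convert to um (1 cm = 1e4 um): x = 1.308 um


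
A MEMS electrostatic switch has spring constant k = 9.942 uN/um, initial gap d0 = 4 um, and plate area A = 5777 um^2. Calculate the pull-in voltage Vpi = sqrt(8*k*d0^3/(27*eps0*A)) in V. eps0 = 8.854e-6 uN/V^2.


Step 1: Compute numerator: 8 * k * d0^3 = 8 * 9.942 * 4^3 = 5090.304
Step 2: Compute denominator: 27 * eps0 * A = 27 * 8.854e-6 * 5777 = 1.381038
Step 3: Vpi = sqrt(5090.304 / 1.381038)
Vpi = 60.71 V


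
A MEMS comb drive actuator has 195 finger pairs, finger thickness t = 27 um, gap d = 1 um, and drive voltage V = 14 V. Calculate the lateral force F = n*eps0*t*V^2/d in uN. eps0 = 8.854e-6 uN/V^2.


Step 1: Parameters: n=195, eps0=8.854e-6 uN/V^2, t=27 um, V=14 V, d=1 um
Step 2: V^2 = 196
Step 3: F = 195 * 8.854e-6 * 27 * 196 / 1
F = 9.137 uN


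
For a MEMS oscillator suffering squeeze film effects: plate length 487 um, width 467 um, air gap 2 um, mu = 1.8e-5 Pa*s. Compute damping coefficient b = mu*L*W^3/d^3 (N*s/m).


Step 1: Convert to SI.
L = 487e-6 m, W = 467e-6 m, d = 2e-6 m
Step 2: W^3 = (467e-6)^3 = 1.02e-10 m^3
Step 3: d^3 = (2e-6)^3 = 8.00e-18 m^3
Step 4: b = 1.8e-5 * 487e-6 * 1.02e-10 / 8.00e-18
b = 1.12e-01 N*s/m


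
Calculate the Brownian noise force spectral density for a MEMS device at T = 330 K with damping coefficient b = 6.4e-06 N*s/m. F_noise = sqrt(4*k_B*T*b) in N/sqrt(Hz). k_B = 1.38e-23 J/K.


Step 1: Compute 4 * k_B * T * b
= 4 * 1.38e-23 * 330 * 6.4e-06
= 1.1658e-25 N^2/Hz
Step 2: F_noise = sqrt(1.1658e-25)
F_noise = 3.41e-13 N/sqrt(Hz)


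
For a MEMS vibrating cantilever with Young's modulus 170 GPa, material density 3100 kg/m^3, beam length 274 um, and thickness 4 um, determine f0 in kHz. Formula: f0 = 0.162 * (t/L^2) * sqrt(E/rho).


Step 1: Convert units to SI.
t_SI = 4e-6 m, L_SI = 274e-6 m
Step 2: Calculate sqrt(E/rho).
sqrt(170e9 / 3100) = 7405.32 m/s
Step 3: Compute f0.
f0 = 0.162 * 4e-6 / (274e-6)^2 * 7405.32 = 63917.2 Hz = 63.92 kHz


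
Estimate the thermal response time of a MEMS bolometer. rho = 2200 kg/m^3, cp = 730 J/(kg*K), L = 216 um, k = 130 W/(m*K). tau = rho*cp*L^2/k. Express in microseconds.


Step 1: Convert L to m: L = 216e-6 m
Step 2: L^2 = (216e-6)^2 = 4.6656e-08 m^2
Step 3: tau = 2200 * 730 * 4.6656e-08 / 130 = 5.7638105e-04 s
Step 4: Convert to microseconds (multiply by 1e6).
tau = 576.381 us


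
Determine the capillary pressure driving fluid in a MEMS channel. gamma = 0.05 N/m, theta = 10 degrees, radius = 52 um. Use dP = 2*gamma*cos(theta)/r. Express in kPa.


Step 1: cos(10 deg) = 0.9848
Step 2: Convert r to m: r = 52e-6 m
Step 3: dP = 2 * 0.05 * 0.9848 / 52e-6 = 1893.8 Pa
Step 4: Convert Pa to kPa (divide by 1000).
dP = 1.89 kPa
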